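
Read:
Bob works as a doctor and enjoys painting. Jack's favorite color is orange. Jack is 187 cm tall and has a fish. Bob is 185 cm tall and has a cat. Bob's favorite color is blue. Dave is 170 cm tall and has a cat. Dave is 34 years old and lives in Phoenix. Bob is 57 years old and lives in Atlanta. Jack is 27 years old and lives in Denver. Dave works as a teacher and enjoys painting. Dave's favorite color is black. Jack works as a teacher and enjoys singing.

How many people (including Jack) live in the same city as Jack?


Jack lives in Denver. Count = 1

1


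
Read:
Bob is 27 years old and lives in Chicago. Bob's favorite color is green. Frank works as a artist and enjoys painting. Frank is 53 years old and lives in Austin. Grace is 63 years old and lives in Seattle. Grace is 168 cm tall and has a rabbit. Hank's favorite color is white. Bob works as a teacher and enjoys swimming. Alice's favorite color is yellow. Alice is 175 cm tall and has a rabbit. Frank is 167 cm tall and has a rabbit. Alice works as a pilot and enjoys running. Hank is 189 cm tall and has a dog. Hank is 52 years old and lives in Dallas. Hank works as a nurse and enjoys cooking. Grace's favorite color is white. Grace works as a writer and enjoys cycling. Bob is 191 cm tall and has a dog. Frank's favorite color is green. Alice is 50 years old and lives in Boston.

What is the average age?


Sum=245, n=5, avg=49

49


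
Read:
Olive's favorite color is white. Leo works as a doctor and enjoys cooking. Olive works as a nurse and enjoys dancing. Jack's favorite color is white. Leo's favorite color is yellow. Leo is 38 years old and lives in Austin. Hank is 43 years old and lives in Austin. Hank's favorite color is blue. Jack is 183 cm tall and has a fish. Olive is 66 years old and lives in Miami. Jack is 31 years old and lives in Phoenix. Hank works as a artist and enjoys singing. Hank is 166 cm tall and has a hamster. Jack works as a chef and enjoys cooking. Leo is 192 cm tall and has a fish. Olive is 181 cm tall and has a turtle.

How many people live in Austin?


Count in Austin: 2

2


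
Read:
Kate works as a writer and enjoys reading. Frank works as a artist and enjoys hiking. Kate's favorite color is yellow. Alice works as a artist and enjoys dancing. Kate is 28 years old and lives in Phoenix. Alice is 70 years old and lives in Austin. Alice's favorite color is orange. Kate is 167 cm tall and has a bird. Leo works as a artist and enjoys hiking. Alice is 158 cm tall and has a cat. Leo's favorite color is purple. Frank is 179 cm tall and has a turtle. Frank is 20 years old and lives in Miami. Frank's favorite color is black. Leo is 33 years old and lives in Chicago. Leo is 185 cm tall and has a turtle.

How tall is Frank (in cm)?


Frank is 179 cm tall

179


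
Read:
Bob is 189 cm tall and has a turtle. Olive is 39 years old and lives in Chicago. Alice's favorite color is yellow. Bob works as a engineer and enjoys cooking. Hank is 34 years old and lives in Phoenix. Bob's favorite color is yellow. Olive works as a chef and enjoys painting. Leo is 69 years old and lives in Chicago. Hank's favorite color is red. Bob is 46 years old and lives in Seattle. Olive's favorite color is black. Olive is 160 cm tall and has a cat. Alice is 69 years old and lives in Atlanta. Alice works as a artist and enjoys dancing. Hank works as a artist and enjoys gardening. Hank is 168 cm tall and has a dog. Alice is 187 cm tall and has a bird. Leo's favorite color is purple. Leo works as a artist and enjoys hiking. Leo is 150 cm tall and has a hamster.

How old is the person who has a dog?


Person with dog is Hank, age 34

34


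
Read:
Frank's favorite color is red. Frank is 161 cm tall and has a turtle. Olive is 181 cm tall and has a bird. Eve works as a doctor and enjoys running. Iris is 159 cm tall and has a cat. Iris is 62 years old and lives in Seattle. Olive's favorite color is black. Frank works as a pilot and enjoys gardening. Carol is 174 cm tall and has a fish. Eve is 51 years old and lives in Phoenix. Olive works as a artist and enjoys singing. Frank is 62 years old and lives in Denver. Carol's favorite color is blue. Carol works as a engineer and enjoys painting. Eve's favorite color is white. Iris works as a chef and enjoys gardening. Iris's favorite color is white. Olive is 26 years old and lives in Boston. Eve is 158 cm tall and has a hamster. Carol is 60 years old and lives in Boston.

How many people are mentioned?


People: Iris, Eve, Frank, Carol, Olive. Count = 5

5


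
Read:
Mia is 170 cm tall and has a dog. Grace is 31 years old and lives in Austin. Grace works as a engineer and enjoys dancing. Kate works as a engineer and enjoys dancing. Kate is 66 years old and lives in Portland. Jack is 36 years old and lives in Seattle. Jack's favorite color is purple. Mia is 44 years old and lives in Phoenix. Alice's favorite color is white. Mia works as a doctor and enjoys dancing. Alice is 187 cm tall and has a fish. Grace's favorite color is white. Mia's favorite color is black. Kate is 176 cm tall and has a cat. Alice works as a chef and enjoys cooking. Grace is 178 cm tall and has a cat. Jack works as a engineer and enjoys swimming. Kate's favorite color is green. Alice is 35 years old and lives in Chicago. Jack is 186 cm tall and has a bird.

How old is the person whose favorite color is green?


Person with favorite color=green is Kate, age 66

66


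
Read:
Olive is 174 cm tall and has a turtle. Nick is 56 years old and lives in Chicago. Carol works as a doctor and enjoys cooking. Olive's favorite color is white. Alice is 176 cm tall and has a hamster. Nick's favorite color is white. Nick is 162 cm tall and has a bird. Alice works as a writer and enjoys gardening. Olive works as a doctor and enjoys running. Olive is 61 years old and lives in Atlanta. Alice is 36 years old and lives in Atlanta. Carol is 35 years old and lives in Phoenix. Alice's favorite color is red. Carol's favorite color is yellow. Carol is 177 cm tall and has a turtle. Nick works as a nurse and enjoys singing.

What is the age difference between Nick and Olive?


|56 - 61| = 5

5


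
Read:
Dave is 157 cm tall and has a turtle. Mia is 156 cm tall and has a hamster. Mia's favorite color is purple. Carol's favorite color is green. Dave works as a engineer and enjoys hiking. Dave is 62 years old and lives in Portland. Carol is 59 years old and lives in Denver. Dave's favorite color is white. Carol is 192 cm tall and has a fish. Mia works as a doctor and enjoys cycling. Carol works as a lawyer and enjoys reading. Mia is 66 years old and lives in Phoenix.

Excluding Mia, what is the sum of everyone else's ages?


Sum (excluding Mia): 121

121


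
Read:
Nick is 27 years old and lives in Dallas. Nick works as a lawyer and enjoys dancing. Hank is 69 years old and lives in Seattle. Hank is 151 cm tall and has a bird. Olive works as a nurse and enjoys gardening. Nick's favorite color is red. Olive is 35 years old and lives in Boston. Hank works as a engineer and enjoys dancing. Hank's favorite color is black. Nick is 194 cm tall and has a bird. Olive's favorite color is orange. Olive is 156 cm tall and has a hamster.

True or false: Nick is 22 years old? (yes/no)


Nick is actually 27. no

no


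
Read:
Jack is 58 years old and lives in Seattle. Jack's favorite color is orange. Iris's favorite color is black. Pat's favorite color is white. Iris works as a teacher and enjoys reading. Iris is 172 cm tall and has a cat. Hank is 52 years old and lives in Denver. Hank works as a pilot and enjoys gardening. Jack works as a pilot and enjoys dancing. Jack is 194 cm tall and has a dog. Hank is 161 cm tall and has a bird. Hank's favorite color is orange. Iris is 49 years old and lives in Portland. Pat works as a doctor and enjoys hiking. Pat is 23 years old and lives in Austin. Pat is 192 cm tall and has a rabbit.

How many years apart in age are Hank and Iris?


52 vs 49, diff = 3

3


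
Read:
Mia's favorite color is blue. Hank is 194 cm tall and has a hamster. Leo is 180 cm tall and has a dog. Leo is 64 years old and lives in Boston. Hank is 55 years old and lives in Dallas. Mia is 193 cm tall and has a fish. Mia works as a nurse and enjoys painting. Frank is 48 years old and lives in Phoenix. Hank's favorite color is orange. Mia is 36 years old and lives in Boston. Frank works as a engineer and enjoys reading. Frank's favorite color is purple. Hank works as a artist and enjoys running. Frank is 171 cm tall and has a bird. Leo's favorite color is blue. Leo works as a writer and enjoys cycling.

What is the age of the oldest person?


Oldest: Leo at 64

64


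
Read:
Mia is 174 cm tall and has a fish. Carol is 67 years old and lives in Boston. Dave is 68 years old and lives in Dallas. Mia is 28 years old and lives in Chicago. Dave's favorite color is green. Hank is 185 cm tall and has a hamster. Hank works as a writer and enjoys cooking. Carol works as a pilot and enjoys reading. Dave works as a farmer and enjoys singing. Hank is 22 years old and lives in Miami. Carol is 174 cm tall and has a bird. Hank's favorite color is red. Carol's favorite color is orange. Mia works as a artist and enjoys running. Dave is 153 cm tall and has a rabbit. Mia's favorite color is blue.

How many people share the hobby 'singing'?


Count: 1

1


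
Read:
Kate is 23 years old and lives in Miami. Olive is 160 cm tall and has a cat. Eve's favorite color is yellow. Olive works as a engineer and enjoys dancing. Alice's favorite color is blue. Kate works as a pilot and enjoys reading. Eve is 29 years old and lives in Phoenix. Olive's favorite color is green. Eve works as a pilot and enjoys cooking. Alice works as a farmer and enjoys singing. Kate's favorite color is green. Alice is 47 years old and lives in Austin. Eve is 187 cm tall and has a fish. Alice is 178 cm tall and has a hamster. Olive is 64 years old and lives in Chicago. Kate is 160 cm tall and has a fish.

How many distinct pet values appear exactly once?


Unique pet values: 2

2


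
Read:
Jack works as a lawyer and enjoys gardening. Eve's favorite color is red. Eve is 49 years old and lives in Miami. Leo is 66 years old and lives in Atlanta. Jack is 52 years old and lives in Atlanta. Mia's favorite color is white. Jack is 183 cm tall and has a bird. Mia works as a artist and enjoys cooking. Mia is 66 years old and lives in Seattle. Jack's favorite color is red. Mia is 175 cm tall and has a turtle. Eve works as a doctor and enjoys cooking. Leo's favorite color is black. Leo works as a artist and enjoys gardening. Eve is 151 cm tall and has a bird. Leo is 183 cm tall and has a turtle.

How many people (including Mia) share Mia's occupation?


Mia is a artist. Count = 2

2


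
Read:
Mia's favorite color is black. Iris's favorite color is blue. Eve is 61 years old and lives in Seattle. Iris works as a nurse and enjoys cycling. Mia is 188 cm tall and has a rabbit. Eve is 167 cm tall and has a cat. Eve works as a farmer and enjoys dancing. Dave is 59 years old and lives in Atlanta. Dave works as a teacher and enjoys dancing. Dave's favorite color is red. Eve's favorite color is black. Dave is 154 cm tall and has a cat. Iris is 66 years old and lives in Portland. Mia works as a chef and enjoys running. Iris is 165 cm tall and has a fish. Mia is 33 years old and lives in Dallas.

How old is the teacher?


The teacher is Dave, age 59

59


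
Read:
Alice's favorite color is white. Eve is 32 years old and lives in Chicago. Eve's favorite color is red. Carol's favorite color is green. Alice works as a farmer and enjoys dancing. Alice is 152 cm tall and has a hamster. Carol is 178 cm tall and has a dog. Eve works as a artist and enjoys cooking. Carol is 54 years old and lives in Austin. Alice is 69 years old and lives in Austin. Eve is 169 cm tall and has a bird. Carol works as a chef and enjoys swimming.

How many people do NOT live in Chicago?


Not in Chicago: 2

2


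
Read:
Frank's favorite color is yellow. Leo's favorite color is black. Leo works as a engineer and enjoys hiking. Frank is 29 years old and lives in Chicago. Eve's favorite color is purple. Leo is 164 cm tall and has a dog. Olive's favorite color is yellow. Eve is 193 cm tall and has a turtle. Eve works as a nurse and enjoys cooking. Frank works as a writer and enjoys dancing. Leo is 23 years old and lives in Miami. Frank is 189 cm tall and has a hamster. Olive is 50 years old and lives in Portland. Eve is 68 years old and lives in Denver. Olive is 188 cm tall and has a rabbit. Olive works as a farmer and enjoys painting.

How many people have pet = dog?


Count: 1

1


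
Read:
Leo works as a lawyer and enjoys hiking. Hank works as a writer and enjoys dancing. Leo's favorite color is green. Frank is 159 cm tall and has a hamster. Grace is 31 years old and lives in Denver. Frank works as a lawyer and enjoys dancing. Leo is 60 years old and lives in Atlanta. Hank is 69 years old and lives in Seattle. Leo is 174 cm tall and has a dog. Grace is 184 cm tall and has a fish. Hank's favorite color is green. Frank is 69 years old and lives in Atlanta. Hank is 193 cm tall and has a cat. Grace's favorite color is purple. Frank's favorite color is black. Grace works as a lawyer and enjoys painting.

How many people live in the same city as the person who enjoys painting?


Person with hobby painting is Grace, city Denver. Count = 1

1


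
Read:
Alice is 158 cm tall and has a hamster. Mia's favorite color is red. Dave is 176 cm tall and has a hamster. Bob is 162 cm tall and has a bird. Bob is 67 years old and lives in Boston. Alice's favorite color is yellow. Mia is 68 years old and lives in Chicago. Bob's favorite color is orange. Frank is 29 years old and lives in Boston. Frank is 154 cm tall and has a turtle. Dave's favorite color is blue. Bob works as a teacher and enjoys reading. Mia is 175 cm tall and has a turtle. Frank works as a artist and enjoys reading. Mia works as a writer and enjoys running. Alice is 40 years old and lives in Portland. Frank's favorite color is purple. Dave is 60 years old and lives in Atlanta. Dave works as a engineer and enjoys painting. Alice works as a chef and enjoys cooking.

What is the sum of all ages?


68+29+67+60+40 = 264

264


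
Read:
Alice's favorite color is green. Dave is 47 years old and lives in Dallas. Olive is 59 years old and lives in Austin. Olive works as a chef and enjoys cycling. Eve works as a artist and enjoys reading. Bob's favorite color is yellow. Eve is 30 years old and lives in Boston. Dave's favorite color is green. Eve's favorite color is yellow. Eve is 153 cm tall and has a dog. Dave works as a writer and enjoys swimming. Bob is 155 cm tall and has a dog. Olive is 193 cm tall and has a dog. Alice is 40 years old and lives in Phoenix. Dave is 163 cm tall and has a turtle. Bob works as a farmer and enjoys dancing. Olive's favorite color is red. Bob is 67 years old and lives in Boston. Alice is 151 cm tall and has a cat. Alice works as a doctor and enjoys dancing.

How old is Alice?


Alice is 40 years old

40


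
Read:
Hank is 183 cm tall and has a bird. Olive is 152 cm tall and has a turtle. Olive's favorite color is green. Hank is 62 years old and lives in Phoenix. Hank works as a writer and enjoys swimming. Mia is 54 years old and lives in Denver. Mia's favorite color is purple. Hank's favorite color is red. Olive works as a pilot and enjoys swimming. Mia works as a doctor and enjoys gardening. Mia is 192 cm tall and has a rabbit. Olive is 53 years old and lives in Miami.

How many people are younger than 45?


Filter: 0

0


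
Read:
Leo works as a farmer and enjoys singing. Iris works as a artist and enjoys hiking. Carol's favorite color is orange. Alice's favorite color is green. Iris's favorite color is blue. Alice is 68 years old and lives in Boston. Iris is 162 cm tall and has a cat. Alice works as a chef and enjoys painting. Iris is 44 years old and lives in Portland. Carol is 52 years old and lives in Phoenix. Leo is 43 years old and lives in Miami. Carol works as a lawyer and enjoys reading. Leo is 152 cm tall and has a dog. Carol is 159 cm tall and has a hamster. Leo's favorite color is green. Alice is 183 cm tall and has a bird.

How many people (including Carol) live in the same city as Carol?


Carol lives in Phoenix. Count = 1

1


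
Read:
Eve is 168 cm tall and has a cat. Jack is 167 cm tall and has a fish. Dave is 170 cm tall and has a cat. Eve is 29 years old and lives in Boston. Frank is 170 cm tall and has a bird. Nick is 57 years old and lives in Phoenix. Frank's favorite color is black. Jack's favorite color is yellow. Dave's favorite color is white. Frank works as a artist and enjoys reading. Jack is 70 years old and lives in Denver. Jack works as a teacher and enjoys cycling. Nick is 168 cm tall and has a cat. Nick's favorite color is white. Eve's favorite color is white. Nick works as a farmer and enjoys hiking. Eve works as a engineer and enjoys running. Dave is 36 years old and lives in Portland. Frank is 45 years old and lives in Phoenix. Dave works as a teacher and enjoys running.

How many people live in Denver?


Count in Denver: 1

1


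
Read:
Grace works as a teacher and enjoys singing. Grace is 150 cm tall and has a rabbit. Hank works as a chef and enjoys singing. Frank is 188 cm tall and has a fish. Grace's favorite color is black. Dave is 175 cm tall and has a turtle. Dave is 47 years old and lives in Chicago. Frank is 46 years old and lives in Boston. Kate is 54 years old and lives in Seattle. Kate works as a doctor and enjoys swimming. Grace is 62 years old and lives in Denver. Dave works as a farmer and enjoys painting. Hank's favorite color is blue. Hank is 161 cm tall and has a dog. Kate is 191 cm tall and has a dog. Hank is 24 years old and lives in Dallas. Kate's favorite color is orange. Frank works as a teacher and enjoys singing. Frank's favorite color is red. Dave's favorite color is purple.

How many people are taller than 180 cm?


Taller than 180: 2

2


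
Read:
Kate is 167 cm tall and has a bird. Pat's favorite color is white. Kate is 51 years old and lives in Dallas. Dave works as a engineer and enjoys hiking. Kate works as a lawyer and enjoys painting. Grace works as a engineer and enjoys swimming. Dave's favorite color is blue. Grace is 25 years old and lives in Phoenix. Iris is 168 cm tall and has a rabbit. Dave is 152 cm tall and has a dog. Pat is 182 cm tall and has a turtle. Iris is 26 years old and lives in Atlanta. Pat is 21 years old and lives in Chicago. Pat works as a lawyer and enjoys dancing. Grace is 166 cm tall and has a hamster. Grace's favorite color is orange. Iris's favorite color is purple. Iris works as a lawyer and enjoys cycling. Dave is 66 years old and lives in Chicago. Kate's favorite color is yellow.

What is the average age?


Sum=189, n=5, avg=37.8

37.8


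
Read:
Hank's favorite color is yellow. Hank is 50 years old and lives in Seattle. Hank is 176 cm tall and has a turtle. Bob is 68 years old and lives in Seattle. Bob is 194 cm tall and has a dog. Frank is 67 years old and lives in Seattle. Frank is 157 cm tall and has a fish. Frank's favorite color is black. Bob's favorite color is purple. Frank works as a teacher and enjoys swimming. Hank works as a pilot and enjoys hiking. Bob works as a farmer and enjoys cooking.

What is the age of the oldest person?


Oldest: Bob at 68

68


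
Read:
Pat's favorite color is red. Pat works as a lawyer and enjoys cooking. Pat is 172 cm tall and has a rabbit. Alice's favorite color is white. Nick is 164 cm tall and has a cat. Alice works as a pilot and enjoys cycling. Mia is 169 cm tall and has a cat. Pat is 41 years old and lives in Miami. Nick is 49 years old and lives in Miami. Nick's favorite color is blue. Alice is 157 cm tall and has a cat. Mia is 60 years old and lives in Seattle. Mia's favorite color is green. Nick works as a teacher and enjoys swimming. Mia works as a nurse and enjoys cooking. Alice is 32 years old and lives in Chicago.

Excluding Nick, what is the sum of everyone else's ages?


Sum (excluding Nick): 133

133


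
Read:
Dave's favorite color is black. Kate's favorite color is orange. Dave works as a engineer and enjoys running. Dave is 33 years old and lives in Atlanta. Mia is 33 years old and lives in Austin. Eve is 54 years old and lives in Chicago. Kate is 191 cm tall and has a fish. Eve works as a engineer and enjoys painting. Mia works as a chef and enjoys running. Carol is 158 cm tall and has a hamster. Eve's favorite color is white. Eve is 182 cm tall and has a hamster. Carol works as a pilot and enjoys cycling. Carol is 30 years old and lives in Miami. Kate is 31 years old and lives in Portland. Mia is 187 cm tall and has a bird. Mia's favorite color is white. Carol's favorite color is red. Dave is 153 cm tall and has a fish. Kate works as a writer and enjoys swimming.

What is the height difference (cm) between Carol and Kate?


|158 - 191| = 33

33


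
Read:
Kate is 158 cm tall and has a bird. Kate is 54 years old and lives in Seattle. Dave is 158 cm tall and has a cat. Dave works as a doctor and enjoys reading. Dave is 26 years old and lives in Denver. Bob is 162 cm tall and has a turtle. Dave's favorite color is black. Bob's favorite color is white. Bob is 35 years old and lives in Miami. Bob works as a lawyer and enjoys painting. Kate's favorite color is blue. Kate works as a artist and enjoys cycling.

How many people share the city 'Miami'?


Count: 1

1


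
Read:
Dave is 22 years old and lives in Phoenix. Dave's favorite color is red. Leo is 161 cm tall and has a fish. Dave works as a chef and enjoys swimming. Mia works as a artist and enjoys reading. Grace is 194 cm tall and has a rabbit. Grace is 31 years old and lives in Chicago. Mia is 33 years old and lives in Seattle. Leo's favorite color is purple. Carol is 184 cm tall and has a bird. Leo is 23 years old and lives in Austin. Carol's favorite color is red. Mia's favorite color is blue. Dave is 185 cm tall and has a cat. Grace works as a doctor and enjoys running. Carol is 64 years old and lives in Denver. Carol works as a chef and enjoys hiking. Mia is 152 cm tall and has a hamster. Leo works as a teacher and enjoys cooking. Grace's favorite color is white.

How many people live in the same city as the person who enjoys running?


Person with hobby running is Grace, city Chicago. Count = 1

1


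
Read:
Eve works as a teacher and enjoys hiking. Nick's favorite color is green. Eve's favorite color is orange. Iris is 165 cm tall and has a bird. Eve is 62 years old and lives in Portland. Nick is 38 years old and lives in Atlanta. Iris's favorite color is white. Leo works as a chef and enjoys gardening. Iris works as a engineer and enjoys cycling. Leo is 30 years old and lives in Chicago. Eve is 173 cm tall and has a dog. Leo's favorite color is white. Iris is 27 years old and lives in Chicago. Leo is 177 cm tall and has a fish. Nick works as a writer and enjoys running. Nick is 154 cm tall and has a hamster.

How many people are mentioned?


People: Eve, Leo, Nick, Iris. Count = 4

4


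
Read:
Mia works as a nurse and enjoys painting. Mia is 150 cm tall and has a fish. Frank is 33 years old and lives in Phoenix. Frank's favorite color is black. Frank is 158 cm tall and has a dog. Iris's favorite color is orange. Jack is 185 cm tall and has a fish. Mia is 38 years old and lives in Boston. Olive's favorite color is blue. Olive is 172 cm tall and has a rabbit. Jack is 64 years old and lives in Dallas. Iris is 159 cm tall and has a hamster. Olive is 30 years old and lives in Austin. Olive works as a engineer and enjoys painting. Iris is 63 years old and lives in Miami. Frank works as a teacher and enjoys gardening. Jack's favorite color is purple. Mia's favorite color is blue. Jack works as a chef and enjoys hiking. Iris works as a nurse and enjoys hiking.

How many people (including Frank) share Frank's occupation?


Frank is a teacher. Count = 1

1


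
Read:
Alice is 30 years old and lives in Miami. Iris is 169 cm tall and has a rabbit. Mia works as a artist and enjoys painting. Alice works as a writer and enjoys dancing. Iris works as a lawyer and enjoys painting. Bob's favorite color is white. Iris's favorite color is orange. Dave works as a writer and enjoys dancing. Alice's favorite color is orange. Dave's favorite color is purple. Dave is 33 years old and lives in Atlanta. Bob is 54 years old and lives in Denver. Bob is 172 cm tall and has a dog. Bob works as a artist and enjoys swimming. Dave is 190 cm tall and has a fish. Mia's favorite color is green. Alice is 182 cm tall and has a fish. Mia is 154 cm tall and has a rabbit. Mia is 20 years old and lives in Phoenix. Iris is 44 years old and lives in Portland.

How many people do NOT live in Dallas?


Not in Dallas: 5

5


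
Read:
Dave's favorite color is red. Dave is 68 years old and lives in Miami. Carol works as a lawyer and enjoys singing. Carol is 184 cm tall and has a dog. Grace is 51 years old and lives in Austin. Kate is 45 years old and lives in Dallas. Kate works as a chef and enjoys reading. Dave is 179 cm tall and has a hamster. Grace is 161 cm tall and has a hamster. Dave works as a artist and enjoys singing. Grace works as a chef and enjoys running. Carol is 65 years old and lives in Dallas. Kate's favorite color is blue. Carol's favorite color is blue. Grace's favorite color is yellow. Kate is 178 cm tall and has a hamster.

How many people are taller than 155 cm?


Taller than 155: 4

4


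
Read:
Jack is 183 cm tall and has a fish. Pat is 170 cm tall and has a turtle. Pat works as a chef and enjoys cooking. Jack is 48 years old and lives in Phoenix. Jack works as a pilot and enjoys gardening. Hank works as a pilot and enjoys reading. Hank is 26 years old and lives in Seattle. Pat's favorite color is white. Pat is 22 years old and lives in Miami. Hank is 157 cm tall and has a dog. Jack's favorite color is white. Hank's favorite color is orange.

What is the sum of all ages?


22+48+26 = 96

96


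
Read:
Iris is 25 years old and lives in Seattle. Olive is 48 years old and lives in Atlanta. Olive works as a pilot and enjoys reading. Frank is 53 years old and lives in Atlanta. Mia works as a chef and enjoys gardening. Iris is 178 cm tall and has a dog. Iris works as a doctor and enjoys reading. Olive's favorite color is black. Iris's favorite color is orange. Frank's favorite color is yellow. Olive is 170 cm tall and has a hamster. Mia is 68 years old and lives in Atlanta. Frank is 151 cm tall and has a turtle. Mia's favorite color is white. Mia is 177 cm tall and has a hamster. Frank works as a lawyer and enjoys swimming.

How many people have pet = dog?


Count: 1

1


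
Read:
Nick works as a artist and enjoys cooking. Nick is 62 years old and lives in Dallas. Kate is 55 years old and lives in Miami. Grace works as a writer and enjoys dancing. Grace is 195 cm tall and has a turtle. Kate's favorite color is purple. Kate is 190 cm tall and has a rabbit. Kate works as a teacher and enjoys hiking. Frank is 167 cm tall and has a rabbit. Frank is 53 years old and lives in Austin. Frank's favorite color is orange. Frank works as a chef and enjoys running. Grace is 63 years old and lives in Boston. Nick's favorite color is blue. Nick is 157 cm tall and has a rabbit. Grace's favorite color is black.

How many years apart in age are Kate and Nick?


55 vs 62, diff = 7

7


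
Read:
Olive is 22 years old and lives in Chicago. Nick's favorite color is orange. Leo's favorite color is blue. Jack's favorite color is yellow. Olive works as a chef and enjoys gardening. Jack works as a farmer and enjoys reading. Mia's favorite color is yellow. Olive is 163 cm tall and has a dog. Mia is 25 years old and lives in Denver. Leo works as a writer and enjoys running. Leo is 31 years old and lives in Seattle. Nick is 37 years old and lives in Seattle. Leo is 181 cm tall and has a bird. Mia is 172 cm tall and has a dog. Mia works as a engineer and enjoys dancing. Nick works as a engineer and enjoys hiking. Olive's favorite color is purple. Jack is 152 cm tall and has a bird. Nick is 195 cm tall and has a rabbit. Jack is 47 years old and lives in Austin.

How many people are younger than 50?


Filter: 5

5


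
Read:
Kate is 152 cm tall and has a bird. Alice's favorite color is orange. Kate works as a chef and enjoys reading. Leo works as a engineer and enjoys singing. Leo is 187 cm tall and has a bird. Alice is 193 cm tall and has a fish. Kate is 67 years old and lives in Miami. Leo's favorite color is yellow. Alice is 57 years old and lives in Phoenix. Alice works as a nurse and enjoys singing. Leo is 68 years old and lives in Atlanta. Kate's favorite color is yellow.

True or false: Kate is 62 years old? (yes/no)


Kate is actually 67. no

no


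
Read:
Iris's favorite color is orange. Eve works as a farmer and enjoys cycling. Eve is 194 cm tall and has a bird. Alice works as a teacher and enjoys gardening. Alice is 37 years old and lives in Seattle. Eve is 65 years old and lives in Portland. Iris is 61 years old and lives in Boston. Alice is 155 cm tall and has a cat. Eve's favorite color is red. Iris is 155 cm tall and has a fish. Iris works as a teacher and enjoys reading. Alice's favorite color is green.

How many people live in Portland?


Count in Portland: 1

1


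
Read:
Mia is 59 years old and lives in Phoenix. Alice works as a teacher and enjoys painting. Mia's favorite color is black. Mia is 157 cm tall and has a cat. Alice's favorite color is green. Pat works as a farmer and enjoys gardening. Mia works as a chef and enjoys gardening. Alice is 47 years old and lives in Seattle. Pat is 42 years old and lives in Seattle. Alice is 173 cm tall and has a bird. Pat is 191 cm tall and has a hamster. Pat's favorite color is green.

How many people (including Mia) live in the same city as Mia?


Mia lives in Phoenix. Count = 1

1


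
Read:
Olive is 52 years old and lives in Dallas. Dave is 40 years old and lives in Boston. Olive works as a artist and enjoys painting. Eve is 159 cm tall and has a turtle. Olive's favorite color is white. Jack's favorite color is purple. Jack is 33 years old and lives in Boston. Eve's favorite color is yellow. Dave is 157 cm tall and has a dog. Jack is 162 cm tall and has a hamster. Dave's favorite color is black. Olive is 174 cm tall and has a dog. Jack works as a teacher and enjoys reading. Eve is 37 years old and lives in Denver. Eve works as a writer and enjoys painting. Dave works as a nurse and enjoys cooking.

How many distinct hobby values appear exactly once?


Unique hobby values: 2

2


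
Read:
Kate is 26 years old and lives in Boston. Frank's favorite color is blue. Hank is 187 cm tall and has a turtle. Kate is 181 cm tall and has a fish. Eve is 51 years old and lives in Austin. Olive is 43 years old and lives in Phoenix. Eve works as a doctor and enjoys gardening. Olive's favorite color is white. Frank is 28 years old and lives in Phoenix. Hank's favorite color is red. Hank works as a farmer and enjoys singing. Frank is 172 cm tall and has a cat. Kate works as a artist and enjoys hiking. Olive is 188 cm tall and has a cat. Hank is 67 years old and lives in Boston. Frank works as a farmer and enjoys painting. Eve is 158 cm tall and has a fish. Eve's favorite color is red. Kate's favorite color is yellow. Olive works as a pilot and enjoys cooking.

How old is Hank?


Hank is 67 years old

67


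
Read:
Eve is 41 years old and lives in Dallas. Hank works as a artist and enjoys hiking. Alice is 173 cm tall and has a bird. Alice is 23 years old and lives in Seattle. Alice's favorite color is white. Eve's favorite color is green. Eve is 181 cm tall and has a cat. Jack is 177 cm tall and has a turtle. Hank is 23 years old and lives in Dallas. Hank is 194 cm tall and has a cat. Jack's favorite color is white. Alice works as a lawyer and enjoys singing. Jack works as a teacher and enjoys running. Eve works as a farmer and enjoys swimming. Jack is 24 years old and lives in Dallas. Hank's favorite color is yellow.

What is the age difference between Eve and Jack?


|41 - 24| = 17

17


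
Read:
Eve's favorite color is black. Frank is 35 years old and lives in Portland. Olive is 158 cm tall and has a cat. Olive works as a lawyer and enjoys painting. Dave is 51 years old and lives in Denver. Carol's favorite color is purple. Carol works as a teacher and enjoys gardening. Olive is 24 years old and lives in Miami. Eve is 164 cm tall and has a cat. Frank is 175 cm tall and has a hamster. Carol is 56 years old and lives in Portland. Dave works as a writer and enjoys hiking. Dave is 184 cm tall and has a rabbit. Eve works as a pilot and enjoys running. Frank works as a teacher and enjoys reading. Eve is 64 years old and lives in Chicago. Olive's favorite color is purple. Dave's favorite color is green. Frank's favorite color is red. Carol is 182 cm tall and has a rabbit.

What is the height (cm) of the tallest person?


Tallest: Dave at 184 cm

184


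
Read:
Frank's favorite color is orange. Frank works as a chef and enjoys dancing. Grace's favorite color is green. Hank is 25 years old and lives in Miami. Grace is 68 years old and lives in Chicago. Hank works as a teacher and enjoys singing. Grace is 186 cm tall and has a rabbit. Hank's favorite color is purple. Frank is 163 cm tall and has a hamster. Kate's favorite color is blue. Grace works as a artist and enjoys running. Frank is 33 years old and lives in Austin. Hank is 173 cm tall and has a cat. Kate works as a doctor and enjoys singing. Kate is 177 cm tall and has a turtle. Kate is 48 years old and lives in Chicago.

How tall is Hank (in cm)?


Hank is 173 cm tall

173


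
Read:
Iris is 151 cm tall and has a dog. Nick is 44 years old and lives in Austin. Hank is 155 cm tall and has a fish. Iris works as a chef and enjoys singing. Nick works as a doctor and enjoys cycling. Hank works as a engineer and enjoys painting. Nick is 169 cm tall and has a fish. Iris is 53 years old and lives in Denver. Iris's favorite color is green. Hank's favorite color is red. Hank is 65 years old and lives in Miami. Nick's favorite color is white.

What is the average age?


Sum=162, n=3, avg=54

54


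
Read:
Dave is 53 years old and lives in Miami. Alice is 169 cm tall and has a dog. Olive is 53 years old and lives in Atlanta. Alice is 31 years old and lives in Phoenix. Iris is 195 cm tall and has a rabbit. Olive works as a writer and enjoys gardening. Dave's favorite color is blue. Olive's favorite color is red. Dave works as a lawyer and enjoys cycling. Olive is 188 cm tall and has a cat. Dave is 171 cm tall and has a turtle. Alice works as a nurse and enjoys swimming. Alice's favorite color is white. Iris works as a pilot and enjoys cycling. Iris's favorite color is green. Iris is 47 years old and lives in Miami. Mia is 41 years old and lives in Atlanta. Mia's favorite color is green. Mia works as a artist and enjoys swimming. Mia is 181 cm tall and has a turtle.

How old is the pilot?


The pilot is Iris, age 47

47


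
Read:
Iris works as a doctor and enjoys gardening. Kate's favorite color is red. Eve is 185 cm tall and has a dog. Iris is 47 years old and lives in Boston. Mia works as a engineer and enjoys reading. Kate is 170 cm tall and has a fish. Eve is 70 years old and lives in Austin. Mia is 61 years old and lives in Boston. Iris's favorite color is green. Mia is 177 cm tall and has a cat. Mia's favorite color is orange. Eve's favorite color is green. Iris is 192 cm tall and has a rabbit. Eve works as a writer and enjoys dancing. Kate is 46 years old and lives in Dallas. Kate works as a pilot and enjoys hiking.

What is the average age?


Sum=224, n=4, avg=56

56


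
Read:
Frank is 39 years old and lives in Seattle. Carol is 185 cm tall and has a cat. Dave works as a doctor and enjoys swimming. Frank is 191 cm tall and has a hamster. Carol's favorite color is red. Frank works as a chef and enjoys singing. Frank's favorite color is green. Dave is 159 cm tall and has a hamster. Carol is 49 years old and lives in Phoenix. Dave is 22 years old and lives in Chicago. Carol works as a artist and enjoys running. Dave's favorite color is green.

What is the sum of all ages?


39+22+49 = 110

110


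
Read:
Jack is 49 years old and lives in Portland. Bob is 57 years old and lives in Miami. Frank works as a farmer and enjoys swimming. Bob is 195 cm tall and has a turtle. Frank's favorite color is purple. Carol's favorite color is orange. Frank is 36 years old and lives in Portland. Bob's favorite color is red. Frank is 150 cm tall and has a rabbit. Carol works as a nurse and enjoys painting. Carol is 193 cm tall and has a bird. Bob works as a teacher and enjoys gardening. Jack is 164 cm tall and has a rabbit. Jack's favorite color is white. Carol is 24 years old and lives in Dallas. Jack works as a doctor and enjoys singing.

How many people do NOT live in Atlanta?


Not in Atlanta: 4

4


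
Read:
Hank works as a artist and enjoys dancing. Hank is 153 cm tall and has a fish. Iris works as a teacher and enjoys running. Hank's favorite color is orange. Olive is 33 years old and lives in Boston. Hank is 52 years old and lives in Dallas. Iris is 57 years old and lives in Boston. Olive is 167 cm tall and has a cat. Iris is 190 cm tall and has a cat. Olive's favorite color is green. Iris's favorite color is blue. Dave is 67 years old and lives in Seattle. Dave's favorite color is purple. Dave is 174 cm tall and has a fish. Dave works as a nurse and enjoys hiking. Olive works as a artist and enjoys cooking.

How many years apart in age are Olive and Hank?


33 vs 52, diff = 19

19


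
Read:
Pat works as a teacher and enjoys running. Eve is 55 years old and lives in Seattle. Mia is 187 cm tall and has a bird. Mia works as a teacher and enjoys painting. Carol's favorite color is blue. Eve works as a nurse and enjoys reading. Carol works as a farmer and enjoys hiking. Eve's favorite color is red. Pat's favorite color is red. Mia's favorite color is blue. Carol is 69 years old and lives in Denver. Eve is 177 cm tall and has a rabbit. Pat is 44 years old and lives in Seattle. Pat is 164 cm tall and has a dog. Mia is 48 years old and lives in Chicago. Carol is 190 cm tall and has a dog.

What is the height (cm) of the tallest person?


Tallest: Carol at 190 cm

190


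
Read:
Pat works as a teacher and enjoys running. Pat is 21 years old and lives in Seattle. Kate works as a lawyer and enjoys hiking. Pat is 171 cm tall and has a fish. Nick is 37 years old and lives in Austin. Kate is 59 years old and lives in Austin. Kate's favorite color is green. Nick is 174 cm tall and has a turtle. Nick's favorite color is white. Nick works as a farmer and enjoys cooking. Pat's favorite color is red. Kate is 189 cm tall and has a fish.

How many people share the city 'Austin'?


Count: 2

2


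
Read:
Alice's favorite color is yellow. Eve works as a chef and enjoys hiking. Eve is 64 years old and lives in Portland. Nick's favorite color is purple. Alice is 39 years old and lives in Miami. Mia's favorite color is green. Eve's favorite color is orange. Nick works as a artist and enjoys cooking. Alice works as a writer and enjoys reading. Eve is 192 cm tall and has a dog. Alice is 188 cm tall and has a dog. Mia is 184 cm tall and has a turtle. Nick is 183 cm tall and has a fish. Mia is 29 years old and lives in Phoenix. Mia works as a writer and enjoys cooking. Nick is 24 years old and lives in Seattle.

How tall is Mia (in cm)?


Mia is 184 cm tall

184


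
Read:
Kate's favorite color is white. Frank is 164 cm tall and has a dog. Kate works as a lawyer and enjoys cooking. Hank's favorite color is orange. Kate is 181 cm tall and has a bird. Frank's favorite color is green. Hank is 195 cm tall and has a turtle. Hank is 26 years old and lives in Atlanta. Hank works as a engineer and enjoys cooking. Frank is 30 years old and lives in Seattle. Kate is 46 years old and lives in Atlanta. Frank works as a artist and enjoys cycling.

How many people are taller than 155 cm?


Taller than 155: 3

3


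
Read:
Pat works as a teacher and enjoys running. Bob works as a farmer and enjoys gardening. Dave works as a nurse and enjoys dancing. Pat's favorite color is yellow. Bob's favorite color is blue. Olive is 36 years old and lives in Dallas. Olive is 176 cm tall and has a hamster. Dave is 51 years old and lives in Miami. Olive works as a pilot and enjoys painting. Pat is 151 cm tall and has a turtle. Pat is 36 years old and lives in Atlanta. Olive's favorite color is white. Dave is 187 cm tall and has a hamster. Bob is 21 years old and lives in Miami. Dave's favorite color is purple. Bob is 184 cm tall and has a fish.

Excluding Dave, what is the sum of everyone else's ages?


Sum (excluding Dave): 93

93
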